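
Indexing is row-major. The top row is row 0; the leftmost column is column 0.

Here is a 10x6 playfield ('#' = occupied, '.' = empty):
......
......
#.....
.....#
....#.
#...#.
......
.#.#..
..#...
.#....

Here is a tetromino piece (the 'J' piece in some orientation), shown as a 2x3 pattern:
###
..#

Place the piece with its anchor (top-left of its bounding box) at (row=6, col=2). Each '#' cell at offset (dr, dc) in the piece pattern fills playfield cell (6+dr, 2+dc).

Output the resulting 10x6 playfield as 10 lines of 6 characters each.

Answer: ......
......
#.....
.....#
....#.
#...#.
..###.
.#.##.
..#...
.#....

Derivation:
Fill (6+0,2+0) = (6,2)
Fill (6+0,2+1) = (6,3)
Fill (6+0,2+2) = (6,4)
Fill (6+1,2+2) = (7,4)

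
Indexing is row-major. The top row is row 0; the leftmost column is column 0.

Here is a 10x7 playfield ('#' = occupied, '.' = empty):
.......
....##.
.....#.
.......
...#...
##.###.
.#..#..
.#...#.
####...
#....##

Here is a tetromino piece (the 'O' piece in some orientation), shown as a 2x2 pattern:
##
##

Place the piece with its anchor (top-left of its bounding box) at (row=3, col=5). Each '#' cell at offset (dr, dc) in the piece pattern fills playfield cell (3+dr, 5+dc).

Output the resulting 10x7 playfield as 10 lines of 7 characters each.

Answer: .......
....##.
.....#.
.....##
...#.##
##.###.
.#..#..
.#...#.
####...
#....##

Derivation:
Fill (3+0,5+0) = (3,5)
Fill (3+0,5+1) = (3,6)
Fill (3+1,5+0) = (4,5)
Fill (3+1,5+1) = (4,6)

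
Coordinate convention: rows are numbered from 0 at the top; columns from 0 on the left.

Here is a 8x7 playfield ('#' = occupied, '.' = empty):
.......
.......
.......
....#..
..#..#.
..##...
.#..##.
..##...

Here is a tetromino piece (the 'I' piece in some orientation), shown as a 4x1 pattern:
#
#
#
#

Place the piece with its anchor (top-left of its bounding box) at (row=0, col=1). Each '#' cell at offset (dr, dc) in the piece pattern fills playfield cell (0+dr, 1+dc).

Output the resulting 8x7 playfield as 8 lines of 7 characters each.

Answer: .#.....
.#.....
.#.....
.#..#..
..#..#.
..##...
.#..##.
..##...

Derivation:
Fill (0+0,1+0) = (0,1)
Fill (0+1,1+0) = (1,1)
Fill (0+2,1+0) = (2,1)
Fill (0+3,1+0) = (3,1)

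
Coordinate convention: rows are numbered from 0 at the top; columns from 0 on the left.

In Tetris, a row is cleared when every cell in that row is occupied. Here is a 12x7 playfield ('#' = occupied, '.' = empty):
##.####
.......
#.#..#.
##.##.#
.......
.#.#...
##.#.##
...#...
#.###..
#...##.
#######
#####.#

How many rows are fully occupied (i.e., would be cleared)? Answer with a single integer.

Answer: 1

Derivation:
Check each row:
  row 0: 1 empty cell -> not full
  row 1: 7 empty cells -> not full
  row 2: 4 empty cells -> not full
  row 3: 2 empty cells -> not full
  row 4: 7 empty cells -> not full
  row 5: 5 empty cells -> not full
  row 6: 2 empty cells -> not full
  row 7: 6 empty cells -> not full
  row 8: 3 empty cells -> not full
  row 9: 4 empty cells -> not full
  row 10: 0 empty cells -> FULL (clear)
  row 11: 1 empty cell -> not full
Total rows cleared: 1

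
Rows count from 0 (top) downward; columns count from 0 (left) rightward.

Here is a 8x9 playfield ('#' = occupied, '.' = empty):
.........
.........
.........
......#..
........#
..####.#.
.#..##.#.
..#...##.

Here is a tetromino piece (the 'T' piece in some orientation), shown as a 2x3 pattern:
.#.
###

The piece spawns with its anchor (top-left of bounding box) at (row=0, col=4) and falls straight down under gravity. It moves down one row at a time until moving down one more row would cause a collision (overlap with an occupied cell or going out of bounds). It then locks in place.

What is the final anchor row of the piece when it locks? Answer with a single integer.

Spawn at (row=0, col=4). Try each row:
  row 0: fits
  row 1: fits
  row 2: blocked -> lock at row 1

Answer: 1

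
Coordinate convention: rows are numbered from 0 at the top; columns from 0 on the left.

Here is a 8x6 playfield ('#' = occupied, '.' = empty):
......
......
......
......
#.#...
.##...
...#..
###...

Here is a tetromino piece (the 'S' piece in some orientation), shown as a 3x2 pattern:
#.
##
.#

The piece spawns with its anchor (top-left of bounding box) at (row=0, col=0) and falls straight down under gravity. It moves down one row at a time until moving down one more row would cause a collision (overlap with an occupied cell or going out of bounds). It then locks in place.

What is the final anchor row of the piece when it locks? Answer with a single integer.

Spawn at (row=0, col=0). Try each row:
  row 0: fits
  row 1: fits
  row 2: fits
  row 3: blocked -> lock at row 2

Answer: 2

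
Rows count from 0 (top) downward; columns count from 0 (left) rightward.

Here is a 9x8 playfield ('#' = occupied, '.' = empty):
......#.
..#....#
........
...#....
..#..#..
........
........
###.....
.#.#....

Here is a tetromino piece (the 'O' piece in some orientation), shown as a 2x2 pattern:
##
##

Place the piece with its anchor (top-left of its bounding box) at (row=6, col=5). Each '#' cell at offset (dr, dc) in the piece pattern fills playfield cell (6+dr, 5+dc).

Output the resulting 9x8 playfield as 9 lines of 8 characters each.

Fill (6+0,5+0) = (6,5)
Fill (6+0,5+1) = (6,6)
Fill (6+1,5+0) = (7,5)
Fill (6+1,5+1) = (7,6)

Answer: ......#.
..#....#
........
...#....
..#..#..
........
.....##.
###..##.
.#.#....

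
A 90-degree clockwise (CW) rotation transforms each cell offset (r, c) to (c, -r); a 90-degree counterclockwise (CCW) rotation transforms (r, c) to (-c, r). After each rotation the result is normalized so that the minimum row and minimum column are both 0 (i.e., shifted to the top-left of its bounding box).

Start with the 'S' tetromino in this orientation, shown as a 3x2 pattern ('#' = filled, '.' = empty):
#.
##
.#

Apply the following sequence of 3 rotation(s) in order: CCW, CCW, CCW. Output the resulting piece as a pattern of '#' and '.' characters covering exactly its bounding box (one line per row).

Start:
#.
##
.#
After rotation 1 (CCW):
.##
##.
After rotation 2 (CCW):
#.
##
.#
After rotation 3 (CCW):
.##
##.

Answer: .##
##.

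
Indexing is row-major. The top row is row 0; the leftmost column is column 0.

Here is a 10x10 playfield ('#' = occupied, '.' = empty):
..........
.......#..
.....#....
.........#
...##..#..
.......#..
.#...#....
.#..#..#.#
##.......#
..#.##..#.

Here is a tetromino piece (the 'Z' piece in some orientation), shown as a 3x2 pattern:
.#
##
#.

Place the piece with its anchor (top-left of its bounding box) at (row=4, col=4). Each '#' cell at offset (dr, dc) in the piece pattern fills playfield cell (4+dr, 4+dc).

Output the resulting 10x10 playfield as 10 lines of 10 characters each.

Answer: ..........
.......#..
.....#....
.........#
...###.#..
....##.#..
.#..##....
.#..#..#.#
##.......#
..#.##..#.

Derivation:
Fill (4+0,4+1) = (4,5)
Fill (4+1,4+0) = (5,4)
Fill (4+1,4+1) = (5,5)
Fill (4+2,4+0) = (6,4)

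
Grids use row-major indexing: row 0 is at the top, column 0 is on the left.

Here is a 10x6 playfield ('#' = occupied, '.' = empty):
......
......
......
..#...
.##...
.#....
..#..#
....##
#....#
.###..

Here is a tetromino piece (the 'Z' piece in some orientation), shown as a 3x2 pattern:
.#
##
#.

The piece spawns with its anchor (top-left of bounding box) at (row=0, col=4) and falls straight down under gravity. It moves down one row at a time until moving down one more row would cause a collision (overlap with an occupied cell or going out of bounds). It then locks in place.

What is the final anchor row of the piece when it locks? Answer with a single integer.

Answer: 4

Derivation:
Spawn at (row=0, col=4). Try each row:
  row 0: fits
  row 1: fits
  row 2: fits
  row 3: fits
  row 4: fits
  row 5: blocked -> lock at row 4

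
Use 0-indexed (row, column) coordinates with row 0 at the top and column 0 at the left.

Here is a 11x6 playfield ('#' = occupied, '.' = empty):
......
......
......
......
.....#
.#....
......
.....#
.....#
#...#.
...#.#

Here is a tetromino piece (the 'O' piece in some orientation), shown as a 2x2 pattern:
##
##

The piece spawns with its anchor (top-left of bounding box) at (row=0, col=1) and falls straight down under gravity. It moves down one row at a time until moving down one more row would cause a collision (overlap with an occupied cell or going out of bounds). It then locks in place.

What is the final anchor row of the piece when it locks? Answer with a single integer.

Answer: 3

Derivation:
Spawn at (row=0, col=1). Try each row:
  row 0: fits
  row 1: fits
  row 2: fits
  row 3: fits
  row 4: blocked -> lock at row 3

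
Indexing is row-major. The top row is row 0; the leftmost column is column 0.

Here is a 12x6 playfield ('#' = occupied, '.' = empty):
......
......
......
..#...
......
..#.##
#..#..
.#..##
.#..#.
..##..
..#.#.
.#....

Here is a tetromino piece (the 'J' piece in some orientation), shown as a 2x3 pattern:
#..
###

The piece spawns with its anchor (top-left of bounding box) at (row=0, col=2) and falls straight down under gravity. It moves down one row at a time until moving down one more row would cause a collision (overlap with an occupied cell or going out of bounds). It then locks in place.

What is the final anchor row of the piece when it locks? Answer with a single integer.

Spawn at (row=0, col=2). Try each row:
  row 0: fits
  row 1: fits
  row 2: blocked -> lock at row 1

Answer: 1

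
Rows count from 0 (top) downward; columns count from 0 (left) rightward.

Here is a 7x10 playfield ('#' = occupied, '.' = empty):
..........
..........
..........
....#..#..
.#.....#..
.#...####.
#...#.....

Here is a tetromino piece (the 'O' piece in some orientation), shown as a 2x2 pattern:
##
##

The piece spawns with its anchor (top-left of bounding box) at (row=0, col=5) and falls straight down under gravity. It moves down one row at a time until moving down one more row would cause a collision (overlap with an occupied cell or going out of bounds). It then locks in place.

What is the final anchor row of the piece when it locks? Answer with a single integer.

Spawn at (row=0, col=5). Try each row:
  row 0: fits
  row 1: fits
  row 2: fits
  row 3: fits
  row 4: blocked -> lock at row 3

Answer: 3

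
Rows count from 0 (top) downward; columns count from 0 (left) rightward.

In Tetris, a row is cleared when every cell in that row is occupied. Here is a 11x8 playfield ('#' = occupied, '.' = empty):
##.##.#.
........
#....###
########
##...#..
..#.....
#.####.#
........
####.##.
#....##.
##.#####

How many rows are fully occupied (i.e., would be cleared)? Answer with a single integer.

Answer: 1

Derivation:
Check each row:
  row 0: 3 empty cells -> not full
  row 1: 8 empty cells -> not full
  row 2: 4 empty cells -> not full
  row 3: 0 empty cells -> FULL (clear)
  row 4: 5 empty cells -> not full
  row 5: 7 empty cells -> not full
  row 6: 2 empty cells -> not full
  row 7: 8 empty cells -> not full
  row 8: 2 empty cells -> not full
  row 9: 5 empty cells -> not full
  row 10: 1 empty cell -> not full
Total rows cleared: 1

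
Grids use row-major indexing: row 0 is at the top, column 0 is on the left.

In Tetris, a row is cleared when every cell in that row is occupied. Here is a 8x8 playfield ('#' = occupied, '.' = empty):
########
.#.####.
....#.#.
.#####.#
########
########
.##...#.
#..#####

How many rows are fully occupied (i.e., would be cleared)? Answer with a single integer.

Answer: 3

Derivation:
Check each row:
  row 0: 0 empty cells -> FULL (clear)
  row 1: 3 empty cells -> not full
  row 2: 6 empty cells -> not full
  row 3: 2 empty cells -> not full
  row 4: 0 empty cells -> FULL (clear)
  row 5: 0 empty cells -> FULL (clear)
  row 6: 5 empty cells -> not full
  row 7: 2 empty cells -> not full
Total rows cleared: 3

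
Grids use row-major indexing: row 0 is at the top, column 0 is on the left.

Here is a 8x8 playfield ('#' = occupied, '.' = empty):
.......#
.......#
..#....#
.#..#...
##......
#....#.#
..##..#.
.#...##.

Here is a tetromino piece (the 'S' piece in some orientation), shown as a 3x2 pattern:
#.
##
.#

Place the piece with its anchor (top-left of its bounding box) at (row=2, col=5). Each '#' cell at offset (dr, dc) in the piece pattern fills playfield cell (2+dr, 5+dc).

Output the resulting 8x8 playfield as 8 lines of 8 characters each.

Answer: .......#
.......#
..#..#.#
.#..###.
##....#.
#....#.#
..##..#.
.#...##.

Derivation:
Fill (2+0,5+0) = (2,5)
Fill (2+1,5+0) = (3,5)
Fill (2+1,5+1) = (3,6)
Fill (2+2,5+1) = (4,6)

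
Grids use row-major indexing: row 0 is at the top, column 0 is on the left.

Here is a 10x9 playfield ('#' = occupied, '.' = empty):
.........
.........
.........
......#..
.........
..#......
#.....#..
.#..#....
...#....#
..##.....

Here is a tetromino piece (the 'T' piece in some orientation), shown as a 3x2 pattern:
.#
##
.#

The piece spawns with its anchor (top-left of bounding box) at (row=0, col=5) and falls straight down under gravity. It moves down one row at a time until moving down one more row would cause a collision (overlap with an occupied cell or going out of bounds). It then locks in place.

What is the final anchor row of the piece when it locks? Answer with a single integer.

Spawn at (row=0, col=5). Try each row:
  row 0: fits
  row 1: blocked -> lock at row 0

Answer: 0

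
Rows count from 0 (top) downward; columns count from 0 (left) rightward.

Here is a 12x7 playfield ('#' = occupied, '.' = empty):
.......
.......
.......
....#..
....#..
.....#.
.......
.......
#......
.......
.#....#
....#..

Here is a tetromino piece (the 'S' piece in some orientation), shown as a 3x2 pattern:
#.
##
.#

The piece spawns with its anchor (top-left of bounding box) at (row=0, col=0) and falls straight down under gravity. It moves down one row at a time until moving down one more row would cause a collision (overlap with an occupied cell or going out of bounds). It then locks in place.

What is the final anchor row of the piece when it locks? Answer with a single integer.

Spawn at (row=0, col=0). Try each row:
  row 0: fits
  row 1: fits
  row 2: fits
  row 3: fits
  row 4: fits
  row 5: fits
  row 6: fits
  row 7: blocked -> lock at row 6

Answer: 6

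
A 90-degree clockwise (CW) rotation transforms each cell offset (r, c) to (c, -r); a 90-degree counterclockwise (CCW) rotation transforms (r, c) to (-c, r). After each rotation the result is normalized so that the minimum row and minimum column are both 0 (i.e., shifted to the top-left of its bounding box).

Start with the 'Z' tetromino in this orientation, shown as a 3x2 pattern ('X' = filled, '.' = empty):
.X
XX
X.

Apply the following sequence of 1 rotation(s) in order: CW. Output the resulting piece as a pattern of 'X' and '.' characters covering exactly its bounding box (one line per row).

Answer: XX.
.XX

Derivation:
Start:
.X
XX
X.
After rotation 1 (CW):
XX.
.XX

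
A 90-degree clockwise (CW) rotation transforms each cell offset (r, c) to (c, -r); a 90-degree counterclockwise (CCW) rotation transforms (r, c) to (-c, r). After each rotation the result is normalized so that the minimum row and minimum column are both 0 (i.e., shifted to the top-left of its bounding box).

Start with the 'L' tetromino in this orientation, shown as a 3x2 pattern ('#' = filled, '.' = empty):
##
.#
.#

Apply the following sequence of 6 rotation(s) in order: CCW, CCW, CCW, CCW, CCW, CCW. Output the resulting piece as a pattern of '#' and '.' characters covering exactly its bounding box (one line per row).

Start:
##
.#
.#
After rotation 1 (CCW):
###
#..
After rotation 2 (CCW):
#.
#.
##
After rotation 3 (CCW):
..#
###
After rotation 4 (CCW):
##
.#
.#
After rotation 5 (CCW):
###
#..
After rotation 6 (CCW):
#.
#.
##

Answer: #.
#.
##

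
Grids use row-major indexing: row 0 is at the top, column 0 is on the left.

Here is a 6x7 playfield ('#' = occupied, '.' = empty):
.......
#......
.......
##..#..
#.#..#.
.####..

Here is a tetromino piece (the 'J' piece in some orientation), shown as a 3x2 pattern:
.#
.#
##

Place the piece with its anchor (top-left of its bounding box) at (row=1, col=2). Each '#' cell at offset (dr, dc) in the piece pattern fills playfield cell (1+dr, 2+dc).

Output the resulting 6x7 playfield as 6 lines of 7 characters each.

Fill (1+0,2+1) = (1,3)
Fill (1+1,2+1) = (2,3)
Fill (1+2,2+0) = (3,2)
Fill (1+2,2+1) = (3,3)

Answer: .......
#..#...
...#...
#####..
#.#..#.
.####..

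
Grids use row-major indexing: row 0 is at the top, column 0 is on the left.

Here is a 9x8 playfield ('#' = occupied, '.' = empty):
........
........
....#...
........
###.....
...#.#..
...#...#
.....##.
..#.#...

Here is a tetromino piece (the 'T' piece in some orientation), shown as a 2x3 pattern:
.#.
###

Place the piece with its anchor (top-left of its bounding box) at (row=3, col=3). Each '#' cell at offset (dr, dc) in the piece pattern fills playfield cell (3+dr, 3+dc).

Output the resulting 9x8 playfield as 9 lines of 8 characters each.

Answer: ........
........
....#...
....#...
######..
...#.#..
...#...#
.....##.
..#.#...

Derivation:
Fill (3+0,3+1) = (3,4)
Fill (3+1,3+0) = (4,3)
Fill (3+1,3+1) = (4,4)
Fill (3+1,3+2) = (4,5)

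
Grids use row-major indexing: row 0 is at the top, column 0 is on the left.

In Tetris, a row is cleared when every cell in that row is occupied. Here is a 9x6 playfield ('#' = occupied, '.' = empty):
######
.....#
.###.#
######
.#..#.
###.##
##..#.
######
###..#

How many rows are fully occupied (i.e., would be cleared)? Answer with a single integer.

Answer: 3

Derivation:
Check each row:
  row 0: 0 empty cells -> FULL (clear)
  row 1: 5 empty cells -> not full
  row 2: 2 empty cells -> not full
  row 3: 0 empty cells -> FULL (clear)
  row 4: 4 empty cells -> not full
  row 5: 1 empty cell -> not full
  row 6: 3 empty cells -> not full
  row 7: 0 empty cells -> FULL (clear)
  row 8: 2 empty cells -> not full
Total rows cleared: 3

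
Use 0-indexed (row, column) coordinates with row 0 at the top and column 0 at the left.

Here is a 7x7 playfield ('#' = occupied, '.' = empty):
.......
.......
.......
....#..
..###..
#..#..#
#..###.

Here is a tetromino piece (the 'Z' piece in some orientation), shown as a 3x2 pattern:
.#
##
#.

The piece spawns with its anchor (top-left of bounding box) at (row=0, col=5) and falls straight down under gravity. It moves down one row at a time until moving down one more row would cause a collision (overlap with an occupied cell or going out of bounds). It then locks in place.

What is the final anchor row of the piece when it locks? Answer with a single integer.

Answer: 3

Derivation:
Spawn at (row=0, col=5). Try each row:
  row 0: fits
  row 1: fits
  row 2: fits
  row 3: fits
  row 4: blocked -> lock at row 3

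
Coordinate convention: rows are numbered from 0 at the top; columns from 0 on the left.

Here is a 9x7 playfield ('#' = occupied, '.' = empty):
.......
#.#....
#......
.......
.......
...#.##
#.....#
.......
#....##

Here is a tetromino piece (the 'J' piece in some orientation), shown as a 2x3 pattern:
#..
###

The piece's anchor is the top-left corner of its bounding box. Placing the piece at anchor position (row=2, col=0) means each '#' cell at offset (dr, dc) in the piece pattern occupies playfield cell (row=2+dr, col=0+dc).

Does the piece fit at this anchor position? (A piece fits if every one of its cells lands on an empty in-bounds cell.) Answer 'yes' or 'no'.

Answer: no

Derivation:
Check each piece cell at anchor (2, 0):
  offset (0,0) -> (2,0): occupied ('#') -> FAIL
  offset (1,0) -> (3,0): empty -> OK
  offset (1,1) -> (3,1): empty -> OK
  offset (1,2) -> (3,2): empty -> OK
All cells valid: no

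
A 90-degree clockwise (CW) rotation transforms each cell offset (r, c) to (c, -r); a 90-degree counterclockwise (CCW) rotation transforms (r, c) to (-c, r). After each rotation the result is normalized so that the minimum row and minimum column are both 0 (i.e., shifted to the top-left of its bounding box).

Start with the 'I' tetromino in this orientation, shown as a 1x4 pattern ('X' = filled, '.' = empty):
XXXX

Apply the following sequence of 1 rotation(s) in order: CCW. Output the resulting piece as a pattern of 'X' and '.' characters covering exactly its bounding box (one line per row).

Answer: X
X
X
X

Derivation:
Start:
XXXX
After rotation 1 (CCW):
X
X
X
X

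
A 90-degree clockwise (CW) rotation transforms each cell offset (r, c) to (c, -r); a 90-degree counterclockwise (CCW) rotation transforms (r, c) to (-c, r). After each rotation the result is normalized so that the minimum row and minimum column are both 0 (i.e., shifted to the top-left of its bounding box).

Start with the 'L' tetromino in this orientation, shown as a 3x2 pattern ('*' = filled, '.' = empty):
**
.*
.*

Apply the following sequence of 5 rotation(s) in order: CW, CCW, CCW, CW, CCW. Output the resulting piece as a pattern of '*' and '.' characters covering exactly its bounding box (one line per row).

Answer: ***
*..

Derivation:
Start:
**
.*
.*
After rotation 1 (CW):
..*
***
After rotation 2 (CCW):
**
.*
.*
After rotation 3 (CCW):
***
*..
After rotation 4 (CW):
**
.*
.*
After rotation 5 (CCW):
***
*..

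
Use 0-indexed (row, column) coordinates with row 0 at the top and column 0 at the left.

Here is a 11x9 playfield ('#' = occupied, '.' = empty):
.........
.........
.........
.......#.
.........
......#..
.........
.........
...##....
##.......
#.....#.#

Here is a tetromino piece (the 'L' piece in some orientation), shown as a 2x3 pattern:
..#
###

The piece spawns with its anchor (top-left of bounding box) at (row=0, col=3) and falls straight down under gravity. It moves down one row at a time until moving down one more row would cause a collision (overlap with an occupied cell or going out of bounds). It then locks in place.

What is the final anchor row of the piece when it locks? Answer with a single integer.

Answer: 6

Derivation:
Spawn at (row=0, col=3). Try each row:
  row 0: fits
  row 1: fits
  row 2: fits
  row 3: fits
  row 4: fits
  row 5: fits
  row 6: fits
  row 7: blocked -> lock at row 6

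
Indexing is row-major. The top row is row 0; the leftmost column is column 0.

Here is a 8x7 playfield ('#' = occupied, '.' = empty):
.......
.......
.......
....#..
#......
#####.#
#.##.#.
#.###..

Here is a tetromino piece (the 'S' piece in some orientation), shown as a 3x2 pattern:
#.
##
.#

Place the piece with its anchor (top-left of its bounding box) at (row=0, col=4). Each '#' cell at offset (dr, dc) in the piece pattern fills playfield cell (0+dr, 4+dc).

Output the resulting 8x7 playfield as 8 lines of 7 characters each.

Fill (0+0,4+0) = (0,4)
Fill (0+1,4+0) = (1,4)
Fill (0+1,4+1) = (1,5)
Fill (0+2,4+1) = (2,5)

Answer: ....#..
....##.
.....#.
....#..
#......
#####.#
#.##.#.
#.###..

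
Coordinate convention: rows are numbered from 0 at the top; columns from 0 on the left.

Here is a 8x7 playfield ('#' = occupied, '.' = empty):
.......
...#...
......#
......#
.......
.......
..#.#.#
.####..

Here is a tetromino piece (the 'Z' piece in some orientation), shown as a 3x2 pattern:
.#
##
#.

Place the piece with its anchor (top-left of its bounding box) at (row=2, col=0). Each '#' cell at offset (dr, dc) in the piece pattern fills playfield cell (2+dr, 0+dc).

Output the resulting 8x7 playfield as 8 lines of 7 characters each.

Fill (2+0,0+1) = (2,1)
Fill (2+1,0+0) = (3,0)
Fill (2+1,0+1) = (3,1)
Fill (2+2,0+0) = (4,0)

Answer: .......
...#...
.#....#
##....#
#......
.......
..#.#.#
.####..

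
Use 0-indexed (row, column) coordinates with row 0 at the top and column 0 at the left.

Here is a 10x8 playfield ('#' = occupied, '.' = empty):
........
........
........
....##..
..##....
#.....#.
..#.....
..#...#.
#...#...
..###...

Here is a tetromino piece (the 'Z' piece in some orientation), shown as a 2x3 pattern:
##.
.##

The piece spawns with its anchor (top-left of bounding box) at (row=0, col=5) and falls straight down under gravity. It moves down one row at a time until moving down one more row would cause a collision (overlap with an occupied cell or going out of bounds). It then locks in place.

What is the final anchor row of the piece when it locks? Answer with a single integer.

Answer: 2

Derivation:
Spawn at (row=0, col=5). Try each row:
  row 0: fits
  row 1: fits
  row 2: fits
  row 3: blocked -> lock at row 2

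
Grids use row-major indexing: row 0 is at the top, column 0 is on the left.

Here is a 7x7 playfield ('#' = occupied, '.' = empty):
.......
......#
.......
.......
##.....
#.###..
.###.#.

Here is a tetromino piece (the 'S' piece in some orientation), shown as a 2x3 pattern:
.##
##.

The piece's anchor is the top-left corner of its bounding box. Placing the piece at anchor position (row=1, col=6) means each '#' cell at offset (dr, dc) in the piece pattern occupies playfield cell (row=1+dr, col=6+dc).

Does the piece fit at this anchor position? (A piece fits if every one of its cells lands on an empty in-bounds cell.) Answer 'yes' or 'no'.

Check each piece cell at anchor (1, 6):
  offset (0,1) -> (1,7): out of bounds -> FAIL
  offset (0,2) -> (1,8): out of bounds -> FAIL
  offset (1,0) -> (2,6): empty -> OK
  offset (1,1) -> (2,7): out of bounds -> FAIL
All cells valid: no

Answer: no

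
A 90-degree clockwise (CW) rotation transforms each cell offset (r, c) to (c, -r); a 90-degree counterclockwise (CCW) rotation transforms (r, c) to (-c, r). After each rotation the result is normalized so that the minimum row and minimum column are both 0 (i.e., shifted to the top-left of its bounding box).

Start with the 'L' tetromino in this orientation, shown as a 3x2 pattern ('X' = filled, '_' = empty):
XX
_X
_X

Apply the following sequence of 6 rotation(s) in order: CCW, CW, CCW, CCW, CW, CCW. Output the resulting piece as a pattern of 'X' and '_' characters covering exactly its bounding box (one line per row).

Answer: X_
X_
XX

Derivation:
Start:
XX
_X
_X
After rotation 1 (CCW):
XXX
X__
After rotation 2 (CW):
XX
_X
_X
After rotation 3 (CCW):
XXX
X__
After rotation 4 (CCW):
X_
X_
XX
After rotation 5 (CW):
XXX
X__
After rotation 6 (CCW):
X_
X_
XX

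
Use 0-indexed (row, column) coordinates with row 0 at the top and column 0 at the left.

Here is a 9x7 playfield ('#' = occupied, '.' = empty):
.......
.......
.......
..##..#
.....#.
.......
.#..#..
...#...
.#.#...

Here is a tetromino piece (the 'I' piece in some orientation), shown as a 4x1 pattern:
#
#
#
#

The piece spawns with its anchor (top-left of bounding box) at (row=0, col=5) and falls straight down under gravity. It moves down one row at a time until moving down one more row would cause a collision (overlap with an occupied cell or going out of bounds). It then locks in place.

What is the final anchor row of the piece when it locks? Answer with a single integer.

Spawn at (row=0, col=5). Try each row:
  row 0: fits
  row 1: blocked -> lock at row 0

Answer: 0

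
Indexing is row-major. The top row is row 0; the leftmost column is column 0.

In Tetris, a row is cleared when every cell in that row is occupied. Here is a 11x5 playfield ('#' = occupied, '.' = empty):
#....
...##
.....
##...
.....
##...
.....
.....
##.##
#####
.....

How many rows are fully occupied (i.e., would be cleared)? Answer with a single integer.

Answer: 1

Derivation:
Check each row:
  row 0: 4 empty cells -> not full
  row 1: 3 empty cells -> not full
  row 2: 5 empty cells -> not full
  row 3: 3 empty cells -> not full
  row 4: 5 empty cells -> not full
  row 5: 3 empty cells -> not full
  row 6: 5 empty cells -> not full
  row 7: 5 empty cells -> not full
  row 8: 1 empty cell -> not full
  row 9: 0 empty cells -> FULL (clear)
  row 10: 5 empty cells -> not full
Total rows cleared: 1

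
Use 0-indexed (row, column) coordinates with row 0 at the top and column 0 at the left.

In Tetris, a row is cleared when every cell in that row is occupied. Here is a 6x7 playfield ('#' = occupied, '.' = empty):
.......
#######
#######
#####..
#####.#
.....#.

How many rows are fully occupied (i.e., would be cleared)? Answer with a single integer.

Check each row:
  row 0: 7 empty cells -> not full
  row 1: 0 empty cells -> FULL (clear)
  row 2: 0 empty cells -> FULL (clear)
  row 3: 2 empty cells -> not full
  row 4: 1 empty cell -> not full
  row 5: 6 empty cells -> not full
Total rows cleared: 2

Answer: 2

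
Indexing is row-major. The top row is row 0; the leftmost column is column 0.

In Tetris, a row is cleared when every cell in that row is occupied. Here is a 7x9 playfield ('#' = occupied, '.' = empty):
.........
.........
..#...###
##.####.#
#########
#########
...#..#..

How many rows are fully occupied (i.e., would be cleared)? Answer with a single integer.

Check each row:
  row 0: 9 empty cells -> not full
  row 1: 9 empty cells -> not full
  row 2: 5 empty cells -> not full
  row 3: 2 empty cells -> not full
  row 4: 0 empty cells -> FULL (clear)
  row 5: 0 empty cells -> FULL (clear)
  row 6: 7 empty cells -> not full
Total rows cleared: 2

Answer: 2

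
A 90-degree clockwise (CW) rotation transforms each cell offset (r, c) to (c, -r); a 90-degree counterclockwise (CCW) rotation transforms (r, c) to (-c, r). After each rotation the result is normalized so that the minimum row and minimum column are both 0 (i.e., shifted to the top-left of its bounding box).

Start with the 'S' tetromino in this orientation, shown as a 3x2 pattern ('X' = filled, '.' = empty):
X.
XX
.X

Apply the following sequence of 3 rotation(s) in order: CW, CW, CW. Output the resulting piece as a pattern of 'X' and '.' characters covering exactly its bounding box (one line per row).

Start:
X.
XX
.X
After rotation 1 (CW):
.XX
XX.
After rotation 2 (CW):
X.
XX
.X
After rotation 3 (CW):
.XX
XX.

Answer: .XX
XX.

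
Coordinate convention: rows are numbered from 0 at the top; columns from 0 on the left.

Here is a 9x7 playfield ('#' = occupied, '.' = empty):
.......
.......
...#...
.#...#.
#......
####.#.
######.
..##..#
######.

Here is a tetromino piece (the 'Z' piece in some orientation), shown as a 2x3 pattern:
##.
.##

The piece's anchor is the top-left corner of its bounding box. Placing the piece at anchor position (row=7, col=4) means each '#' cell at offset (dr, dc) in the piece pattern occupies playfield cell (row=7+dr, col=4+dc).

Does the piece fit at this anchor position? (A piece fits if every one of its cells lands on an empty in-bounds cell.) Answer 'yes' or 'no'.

Answer: no

Derivation:
Check each piece cell at anchor (7, 4):
  offset (0,0) -> (7,4): empty -> OK
  offset (0,1) -> (7,5): empty -> OK
  offset (1,1) -> (8,5): occupied ('#') -> FAIL
  offset (1,2) -> (8,6): empty -> OK
All cells valid: no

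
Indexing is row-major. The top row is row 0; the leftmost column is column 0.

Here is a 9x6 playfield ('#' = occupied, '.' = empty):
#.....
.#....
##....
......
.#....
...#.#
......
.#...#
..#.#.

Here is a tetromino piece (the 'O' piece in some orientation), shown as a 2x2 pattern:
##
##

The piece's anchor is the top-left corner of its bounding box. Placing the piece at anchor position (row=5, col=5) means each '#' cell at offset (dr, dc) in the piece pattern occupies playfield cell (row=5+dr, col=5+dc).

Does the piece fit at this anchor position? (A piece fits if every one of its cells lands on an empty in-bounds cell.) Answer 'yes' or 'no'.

Check each piece cell at anchor (5, 5):
  offset (0,0) -> (5,5): occupied ('#') -> FAIL
  offset (0,1) -> (5,6): out of bounds -> FAIL
  offset (1,0) -> (6,5): empty -> OK
  offset (1,1) -> (6,6): out of bounds -> FAIL
All cells valid: no

Answer: no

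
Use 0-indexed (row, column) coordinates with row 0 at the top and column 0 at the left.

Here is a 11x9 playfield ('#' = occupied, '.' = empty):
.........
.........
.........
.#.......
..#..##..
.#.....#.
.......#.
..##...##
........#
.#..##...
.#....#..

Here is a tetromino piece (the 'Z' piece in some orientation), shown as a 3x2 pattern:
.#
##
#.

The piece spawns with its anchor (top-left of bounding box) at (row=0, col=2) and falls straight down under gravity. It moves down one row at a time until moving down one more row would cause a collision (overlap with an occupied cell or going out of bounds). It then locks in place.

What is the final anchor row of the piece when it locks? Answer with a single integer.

Answer: 1

Derivation:
Spawn at (row=0, col=2). Try each row:
  row 0: fits
  row 1: fits
  row 2: blocked -> lock at row 1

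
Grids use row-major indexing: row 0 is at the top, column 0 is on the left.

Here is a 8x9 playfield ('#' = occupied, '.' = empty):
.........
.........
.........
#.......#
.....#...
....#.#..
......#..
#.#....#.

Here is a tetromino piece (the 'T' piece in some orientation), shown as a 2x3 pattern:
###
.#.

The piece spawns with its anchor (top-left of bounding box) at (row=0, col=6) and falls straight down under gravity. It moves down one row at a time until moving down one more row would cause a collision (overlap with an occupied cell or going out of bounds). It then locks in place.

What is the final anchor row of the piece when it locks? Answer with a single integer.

Answer: 2

Derivation:
Spawn at (row=0, col=6). Try each row:
  row 0: fits
  row 1: fits
  row 2: fits
  row 3: blocked -> lock at row 2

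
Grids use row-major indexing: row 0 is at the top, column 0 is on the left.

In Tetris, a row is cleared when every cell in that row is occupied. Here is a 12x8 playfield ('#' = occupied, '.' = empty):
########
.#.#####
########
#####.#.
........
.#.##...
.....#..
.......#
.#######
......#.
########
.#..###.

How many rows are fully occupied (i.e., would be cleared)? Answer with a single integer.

Check each row:
  row 0: 0 empty cells -> FULL (clear)
  row 1: 2 empty cells -> not full
  row 2: 0 empty cells -> FULL (clear)
  row 3: 2 empty cells -> not full
  row 4: 8 empty cells -> not full
  row 5: 5 empty cells -> not full
  row 6: 7 empty cells -> not full
  row 7: 7 empty cells -> not full
  row 8: 1 empty cell -> not full
  row 9: 7 empty cells -> not full
  row 10: 0 empty cells -> FULL (clear)
  row 11: 4 empty cells -> not full
Total rows cleared: 3

Answer: 3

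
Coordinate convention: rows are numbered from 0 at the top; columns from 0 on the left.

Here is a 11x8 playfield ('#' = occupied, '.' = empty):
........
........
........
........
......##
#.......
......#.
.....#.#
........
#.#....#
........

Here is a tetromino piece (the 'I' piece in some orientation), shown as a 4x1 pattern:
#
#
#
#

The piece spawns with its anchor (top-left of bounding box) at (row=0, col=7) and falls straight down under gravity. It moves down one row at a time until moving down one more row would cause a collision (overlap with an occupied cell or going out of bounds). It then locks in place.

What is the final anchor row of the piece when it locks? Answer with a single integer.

Spawn at (row=0, col=7). Try each row:
  row 0: fits
  row 1: blocked -> lock at row 0

Answer: 0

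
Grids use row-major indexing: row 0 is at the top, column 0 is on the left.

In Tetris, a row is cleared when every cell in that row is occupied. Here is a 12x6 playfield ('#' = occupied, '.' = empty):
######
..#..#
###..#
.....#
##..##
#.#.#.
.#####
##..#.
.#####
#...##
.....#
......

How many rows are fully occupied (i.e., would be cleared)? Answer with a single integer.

Answer: 1

Derivation:
Check each row:
  row 0: 0 empty cells -> FULL (clear)
  row 1: 4 empty cells -> not full
  row 2: 2 empty cells -> not full
  row 3: 5 empty cells -> not full
  row 4: 2 empty cells -> not full
  row 5: 3 empty cells -> not full
  row 6: 1 empty cell -> not full
  row 7: 3 empty cells -> not full
  row 8: 1 empty cell -> not full
  row 9: 3 empty cells -> not full
  row 10: 5 empty cells -> not full
  row 11: 6 empty cells -> not full
Total rows cleared: 1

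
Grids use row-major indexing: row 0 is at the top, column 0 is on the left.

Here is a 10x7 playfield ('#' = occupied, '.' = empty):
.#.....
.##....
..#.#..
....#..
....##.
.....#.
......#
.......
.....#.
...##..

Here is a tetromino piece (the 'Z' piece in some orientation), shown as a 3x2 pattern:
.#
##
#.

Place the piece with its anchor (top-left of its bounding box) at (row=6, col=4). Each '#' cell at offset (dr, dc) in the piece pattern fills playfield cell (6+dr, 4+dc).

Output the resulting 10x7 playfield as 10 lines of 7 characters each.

Fill (6+0,4+1) = (6,5)
Fill (6+1,4+0) = (7,4)
Fill (6+1,4+1) = (7,5)
Fill (6+2,4+0) = (8,4)

Answer: .#.....
.##....
..#.#..
....#..
....##.
.....#.
.....##
....##.
....##.
...##..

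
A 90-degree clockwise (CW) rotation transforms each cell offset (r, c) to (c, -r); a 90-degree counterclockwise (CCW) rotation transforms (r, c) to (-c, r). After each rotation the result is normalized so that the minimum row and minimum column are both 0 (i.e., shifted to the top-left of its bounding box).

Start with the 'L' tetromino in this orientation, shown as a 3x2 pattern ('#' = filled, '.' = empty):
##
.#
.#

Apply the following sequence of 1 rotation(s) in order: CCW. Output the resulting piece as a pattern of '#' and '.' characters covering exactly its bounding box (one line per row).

Start:
##
.#
.#
After rotation 1 (CCW):
###
#..

Answer: ###
#..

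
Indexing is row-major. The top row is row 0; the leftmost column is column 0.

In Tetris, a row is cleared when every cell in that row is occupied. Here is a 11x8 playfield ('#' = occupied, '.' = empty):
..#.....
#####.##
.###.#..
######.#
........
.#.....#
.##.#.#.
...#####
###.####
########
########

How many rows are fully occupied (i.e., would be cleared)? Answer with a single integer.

Answer: 2

Derivation:
Check each row:
  row 0: 7 empty cells -> not full
  row 1: 1 empty cell -> not full
  row 2: 4 empty cells -> not full
  row 3: 1 empty cell -> not full
  row 4: 8 empty cells -> not full
  row 5: 6 empty cells -> not full
  row 6: 4 empty cells -> not full
  row 7: 3 empty cells -> not full
  row 8: 1 empty cell -> not full
  row 9: 0 empty cells -> FULL (clear)
  row 10: 0 empty cells -> FULL (clear)
Total rows cleared: 2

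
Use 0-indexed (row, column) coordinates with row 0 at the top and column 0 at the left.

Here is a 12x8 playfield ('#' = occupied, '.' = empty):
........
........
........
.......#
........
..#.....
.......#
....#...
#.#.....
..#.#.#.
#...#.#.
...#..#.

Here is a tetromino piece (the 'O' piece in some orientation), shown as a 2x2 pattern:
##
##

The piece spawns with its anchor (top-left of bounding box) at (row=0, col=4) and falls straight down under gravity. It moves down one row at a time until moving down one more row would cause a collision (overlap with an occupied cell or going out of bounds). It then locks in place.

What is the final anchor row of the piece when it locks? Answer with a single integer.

Answer: 5

Derivation:
Spawn at (row=0, col=4). Try each row:
  row 0: fits
  row 1: fits
  row 2: fits
  row 3: fits
  row 4: fits
  row 5: fits
  row 6: blocked -> lock at row 5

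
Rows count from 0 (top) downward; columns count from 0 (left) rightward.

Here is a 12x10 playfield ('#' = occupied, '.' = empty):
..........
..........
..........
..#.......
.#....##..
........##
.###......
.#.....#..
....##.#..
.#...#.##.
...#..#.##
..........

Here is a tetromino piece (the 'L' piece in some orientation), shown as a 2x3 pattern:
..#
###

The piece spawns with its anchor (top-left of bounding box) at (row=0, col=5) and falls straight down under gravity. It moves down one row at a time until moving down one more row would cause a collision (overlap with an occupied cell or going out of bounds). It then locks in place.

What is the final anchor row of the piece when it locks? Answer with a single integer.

Spawn at (row=0, col=5). Try each row:
  row 0: fits
  row 1: fits
  row 2: fits
  row 3: blocked -> lock at row 2

Answer: 2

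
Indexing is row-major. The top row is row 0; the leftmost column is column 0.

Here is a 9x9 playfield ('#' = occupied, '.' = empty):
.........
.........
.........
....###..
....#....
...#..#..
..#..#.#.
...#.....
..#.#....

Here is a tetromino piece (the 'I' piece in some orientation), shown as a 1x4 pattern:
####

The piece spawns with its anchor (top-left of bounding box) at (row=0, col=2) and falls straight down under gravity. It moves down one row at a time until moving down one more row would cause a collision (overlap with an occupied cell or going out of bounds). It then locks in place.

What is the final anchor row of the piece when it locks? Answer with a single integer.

Answer: 2

Derivation:
Spawn at (row=0, col=2). Try each row:
  row 0: fits
  row 1: fits
  row 2: fits
  row 3: blocked -> lock at row 2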